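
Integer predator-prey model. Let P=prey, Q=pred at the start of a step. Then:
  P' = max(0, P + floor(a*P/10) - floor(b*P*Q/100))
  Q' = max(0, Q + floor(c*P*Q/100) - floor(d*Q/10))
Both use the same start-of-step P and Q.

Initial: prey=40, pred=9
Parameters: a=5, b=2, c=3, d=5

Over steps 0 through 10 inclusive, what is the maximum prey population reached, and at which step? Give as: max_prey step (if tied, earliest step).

Answer: 64 2

Derivation:
Step 1: prey: 40+20-7=53; pred: 9+10-4=15
Step 2: prey: 53+26-15=64; pred: 15+23-7=31
Step 3: prey: 64+32-39=57; pred: 31+59-15=75
Step 4: prey: 57+28-85=0; pred: 75+128-37=166
Step 5: prey: 0+0-0=0; pred: 166+0-83=83
Step 6: prey: 0+0-0=0; pred: 83+0-41=42
Step 7: prey: 0+0-0=0; pred: 42+0-21=21
Step 8: prey: 0+0-0=0; pred: 21+0-10=11
Step 9: prey: 0+0-0=0; pred: 11+0-5=6
Step 10: prey: 0+0-0=0; pred: 6+0-3=3
Max prey = 64 at step 2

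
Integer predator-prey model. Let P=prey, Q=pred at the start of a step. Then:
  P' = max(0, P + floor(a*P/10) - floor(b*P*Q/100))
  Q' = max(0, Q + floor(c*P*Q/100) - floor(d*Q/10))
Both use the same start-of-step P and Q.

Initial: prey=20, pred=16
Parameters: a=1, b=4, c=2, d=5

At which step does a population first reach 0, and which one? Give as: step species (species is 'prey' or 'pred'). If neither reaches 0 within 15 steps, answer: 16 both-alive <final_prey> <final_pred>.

Step 1: prey: 20+2-12=10; pred: 16+6-8=14
Step 2: prey: 10+1-5=6; pred: 14+2-7=9
Step 3: prey: 6+0-2=4; pred: 9+1-4=6
Step 4: prey: 4+0-0=4; pred: 6+0-3=3
Step 5: prey: 4+0-0=4; pred: 3+0-1=2
Step 6: prey: 4+0-0=4; pred: 2+0-1=1
Step 7: prey: 4+0-0=4; pred: 1+0-0=1
Steps 8-15: state stable at prey=4, pred=1 (no change)
No extinction within 15 steps

Answer: 16 both-alive 4 1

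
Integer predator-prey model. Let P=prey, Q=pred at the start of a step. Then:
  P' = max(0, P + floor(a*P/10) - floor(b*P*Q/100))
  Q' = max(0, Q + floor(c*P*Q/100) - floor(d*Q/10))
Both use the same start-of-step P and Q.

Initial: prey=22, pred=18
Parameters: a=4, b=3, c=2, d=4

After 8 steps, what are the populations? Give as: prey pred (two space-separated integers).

Step 1: prey: 22+8-11=19; pred: 18+7-7=18
Step 2: prey: 19+7-10=16; pred: 18+6-7=17
Step 3: prey: 16+6-8=14; pred: 17+5-6=16
Step 4: prey: 14+5-6=13; pred: 16+4-6=14
Step 5: prey: 13+5-5=13; pred: 14+3-5=12
Step 6: prey: 13+5-4=14; pred: 12+3-4=11
Step 7: prey: 14+5-4=15; pred: 11+3-4=10
Step 8: prey: 15+6-4=17; pred: 10+3-4=9

Answer: 17 9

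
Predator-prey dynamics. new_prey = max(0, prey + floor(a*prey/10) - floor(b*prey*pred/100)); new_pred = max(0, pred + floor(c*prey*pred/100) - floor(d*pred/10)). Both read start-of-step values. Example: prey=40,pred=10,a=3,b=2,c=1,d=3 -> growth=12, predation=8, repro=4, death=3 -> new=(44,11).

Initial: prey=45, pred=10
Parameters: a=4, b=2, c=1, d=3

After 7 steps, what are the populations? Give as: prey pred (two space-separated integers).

Step 1: prey: 45+18-9=54; pred: 10+4-3=11
Step 2: prey: 54+21-11=64; pred: 11+5-3=13
Step 3: prey: 64+25-16=73; pred: 13+8-3=18
Step 4: prey: 73+29-26=76; pred: 18+13-5=26
Step 5: prey: 76+30-39=67; pred: 26+19-7=38
Step 6: prey: 67+26-50=43; pred: 38+25-11=52
Step 7: prey: 43+17-44=16; pred: 52+22-15=59

Answer: 16 59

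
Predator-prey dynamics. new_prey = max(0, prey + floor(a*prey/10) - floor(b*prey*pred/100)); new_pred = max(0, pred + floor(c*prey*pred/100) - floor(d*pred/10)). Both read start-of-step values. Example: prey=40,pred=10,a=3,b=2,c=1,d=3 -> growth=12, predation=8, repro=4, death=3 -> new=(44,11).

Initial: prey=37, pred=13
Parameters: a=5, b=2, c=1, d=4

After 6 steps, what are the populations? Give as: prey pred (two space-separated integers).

Answer: 91 44

Derivation:
Step 1: prey: 37+18-9=46; pred: 13+4-5=12
Step 2: prey: 46+23-11=58; pred: 12+5-4=13
Step 3: prey: 58+29-15=72; pred: 13+7-5=15
Step 4: prey: 72+36-21=87; pred: 15+10-6=19
Step 5: prey: 87+43-33=97; pred: 19+16-7=28
Step 6: prey: 97+48-54=91; pred: 28+27-11=44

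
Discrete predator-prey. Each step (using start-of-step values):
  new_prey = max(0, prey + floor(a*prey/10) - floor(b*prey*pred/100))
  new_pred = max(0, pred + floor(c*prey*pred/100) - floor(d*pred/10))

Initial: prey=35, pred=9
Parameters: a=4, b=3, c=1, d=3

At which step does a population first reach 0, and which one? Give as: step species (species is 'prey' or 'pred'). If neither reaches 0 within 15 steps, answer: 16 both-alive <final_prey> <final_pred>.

Step 1: prey: 35+14-9=40; pred: 9+3-2=10
Step 2: prey: 40+16-12=44; pred: 10+4-3=11
Step 3: prey: 44+17-14=47; pred: 11+4-3=12
Step 4: prey: 47+18-16=49; pred: 12+5-3=14
Step 5: prey: 49+19-20=48; pred: 14+6-4=16
Step 6: prey: 48+19-23=44; pred: 16+7-4=19
Step 7: prey: 44+17-25=36; pred: 19+8-5=22
Step 8: prey: 36+14-23=27; pred: 22+7-6=23
Step 9: prey: 27+10-18=19; pred: 23+6-6=23
Step 10: prey: 19+7-13=13; pred: 23+4-6=21
Step 11: prey: 13+5-8=10; pred: 21+2-6=17
Step 12: prey: 10+4-5=9; pred: 17+1-5=13
Step 13: prey: 9+3-3=9; pred: 13+1-3=11
Step 14: prey: 9+3-2=10; pred: 11+0-3=8
Step 15: prey: 10+4-2=12; pred: 8+0-2=6
No extinction within 15 steps

Answer: 16 both-alive 12 6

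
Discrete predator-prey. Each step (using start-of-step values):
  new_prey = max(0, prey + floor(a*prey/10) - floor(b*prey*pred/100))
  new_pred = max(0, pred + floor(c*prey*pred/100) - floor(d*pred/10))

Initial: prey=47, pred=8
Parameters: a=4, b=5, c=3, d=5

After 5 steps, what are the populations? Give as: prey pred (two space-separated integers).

Step 1: prey: 47+18-18=47; pred: 8+11-4=15
Step 2: prey: 47+18-35=30; pred: 15+21-7=29
Step 3: prey: 30+12-43=0; pred: 29+26-14=41
Step 4: prey: 0+0-0=0; pred: 41+0-20=21
Step 5: prey: 0+0-0=0; pred: 21+0-10=11

Answer: 0 11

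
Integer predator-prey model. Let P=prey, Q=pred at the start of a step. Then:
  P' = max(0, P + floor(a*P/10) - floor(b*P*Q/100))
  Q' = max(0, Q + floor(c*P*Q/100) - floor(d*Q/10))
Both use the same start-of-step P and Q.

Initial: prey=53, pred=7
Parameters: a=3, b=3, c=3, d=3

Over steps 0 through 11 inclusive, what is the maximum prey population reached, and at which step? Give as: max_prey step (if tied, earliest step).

Step 1: prey: 53+15-11=57; pred: 7+11-2=16
Step 2: prey: 57+17-27=47; pred: 16+27-4=39
Step 3: prey: 47+14-54=7; pred: 39+54-11=82
Step 4: prey: 7+2-17=0; pred: 82+17-24=75
Step 5: prey: 0+0-0=0; pred: 75+0-22=53
Step 6: prey: 0+0-0=0; pred: 53+0-15=38
Step 7: prey: 0+0-0=0; pred: 38+0-11=27
Step 8: prey: 0+0-0=0; pred: 27+0-8=19
Step 9: prey: 0+0-0=0; pred: 19+0-5=14
Step 10: prey: 0+0-0=0; pred: 14+0-4=10
Step 11: prey: 0+0-0=0; pred: 10+0-3=7
Max prey = 57 at step 1

Answer: 57 1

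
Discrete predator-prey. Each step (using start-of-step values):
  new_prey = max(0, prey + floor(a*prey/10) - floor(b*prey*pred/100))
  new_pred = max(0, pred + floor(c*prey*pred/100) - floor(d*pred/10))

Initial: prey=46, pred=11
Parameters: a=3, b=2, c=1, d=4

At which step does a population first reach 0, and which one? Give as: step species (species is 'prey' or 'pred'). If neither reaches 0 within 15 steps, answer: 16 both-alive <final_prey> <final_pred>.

Answer: 16 both-alive 23 8

Derivation:
Step 1: prey: 46+13-10=49; pred: 11+5-4=12
Step 2: prey: 49+14-11=52; pred: 12+5-4=13
Step 3: prey: 52+15-13=54; pred: 13+6-5=14
Step 4: prey: 54+16-15=55; pred: 14+7-5=16
Step 5: prey: 55+16-17=54; pred: 16+8-6=18
Step 6: prey: 54+16-19=51; pred: 18+9-7=20
Step 7: prey: 51+15-20=46; pred: 20+10-8=22
Step 8: prey: 46+13-20=39; pred: 22+10-8=24
Step 9: prey: 39+11-18=32; pred: 24+9-9=24
Step 10: prey: 32+9-15=26; pred: 24+7-9=22
Step 11: prey: 26+7-11=22; pred: 22+5-8=19
Step 12: prey: 22+6-8=20; pred: 19+4-7=16
Step 13: prey: 20+6-6=20; pred: 16+3-6=13
Step 14: prey: 20+6-5=21; pred: 13+2-5=10
Step 15: prey: 21+6-4=23; pred: 10+2-4=8
No extinction within 15 steps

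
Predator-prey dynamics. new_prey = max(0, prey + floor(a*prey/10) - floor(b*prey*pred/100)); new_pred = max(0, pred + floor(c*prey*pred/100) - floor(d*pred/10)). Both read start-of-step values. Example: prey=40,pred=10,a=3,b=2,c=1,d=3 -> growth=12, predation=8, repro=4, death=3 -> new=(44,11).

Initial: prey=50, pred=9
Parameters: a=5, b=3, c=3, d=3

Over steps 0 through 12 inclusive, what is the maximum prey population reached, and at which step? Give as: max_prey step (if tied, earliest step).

Answer: 62 1

Derivation:
Step 1: prey: 50+25-13=62; pred: 9+13-2=20
Step 2: prey: 62+31-37=56; pred: 20+37-6=51
Step 3: prey: 56+28-85=0; pred: 51+85-15=121
Step 4: prey: 0+0-0=0; pred: 121+0-36=85
Step 5: prey: 0+0-0=0; pred: 85+0-25=60
Step 6: prey: 0+0-0=0; pred: 60+0-18=42
Step 7: prey: 0+0-0=0; pred: 42+0-12=30
Step 8: prey: 0+0-0=0; pred: 30+0-9=21
Step 9: prey: 0+0-0=0; pred: 21+0-6=15
Step 10: prey: 0+0-0=0; pred: 15+0-4=11
Step 11: prey: 0+0-0=0; pred: 11+0-3=8
Step 12: prey: 0+0-0=0; pred: 8+0-2=6
Max prey = 62 at step 1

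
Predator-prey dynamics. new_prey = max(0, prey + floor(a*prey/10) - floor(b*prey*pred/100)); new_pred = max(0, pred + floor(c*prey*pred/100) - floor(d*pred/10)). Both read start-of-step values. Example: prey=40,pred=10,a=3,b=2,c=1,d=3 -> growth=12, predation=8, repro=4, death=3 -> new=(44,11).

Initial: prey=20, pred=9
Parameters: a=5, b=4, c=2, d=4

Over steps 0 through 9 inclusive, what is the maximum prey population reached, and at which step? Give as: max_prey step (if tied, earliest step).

Step 1: prey: 20+10-7=23; pred: 9+3-3=9
Step 2: prey: 23+11-8=26; pred: 9+4-3=10
Step 3: prey: 26+13-10=29; pred: 10+5-4=11
Step 4: prey: 29+14-12=31; pred: 11+6-4=13
Step 5: prey: 31+15-16=30; pred: 13+8-5=16
Step 6: prey: 30+15-19=26; pred: 16+9-6=19
Step 7: prey: 26+13-19=20; pred: 19+9-7=21
Step 8: prey: 20+10-16=14; pred: 21+8-8=21
Step 9: prey: 14+7-11=10; pred: 21+5-8=18
Max prey = 31 at step 4

Answer: 31 4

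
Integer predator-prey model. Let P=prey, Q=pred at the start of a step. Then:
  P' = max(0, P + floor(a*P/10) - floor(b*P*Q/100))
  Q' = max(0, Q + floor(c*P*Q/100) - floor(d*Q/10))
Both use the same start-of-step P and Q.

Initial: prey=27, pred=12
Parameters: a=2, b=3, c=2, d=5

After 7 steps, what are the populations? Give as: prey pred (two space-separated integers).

Answer: 18 3

Derivation:
Step 1: prey: 27+5-9=23; pred: 12+6-6=12
Step 2: prey: 23+4-8=19; pred: 12+5-6=11
Step 3: prey: 19+3-6=16; pred: 11+4-5=10
Step 4: prey: 16+3-4=15; pred: 10+3-5=8
Step 5: prey: 15+3-3=15; pred: 8+2-4=6
Step 6: prey: 15+3-2=16; pred: 6+1-3=4
Step 7: prey: 16+3-1=18; pred: 4+1-2=3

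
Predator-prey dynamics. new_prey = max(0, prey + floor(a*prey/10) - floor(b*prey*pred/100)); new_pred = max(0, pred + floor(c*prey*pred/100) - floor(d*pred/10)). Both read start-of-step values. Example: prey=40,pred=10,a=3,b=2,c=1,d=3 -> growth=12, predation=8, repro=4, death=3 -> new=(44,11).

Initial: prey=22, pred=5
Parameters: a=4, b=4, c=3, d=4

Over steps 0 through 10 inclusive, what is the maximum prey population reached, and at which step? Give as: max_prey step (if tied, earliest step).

Step 1: prey: 22+8-4=26; pred: 5+3-2=6
Step 2: prey: 26+10-6=30; pred: 6+4-2=8
Step 3: prey: 30+12-9=33; pred: 8+7-3=12
Step 4: prey: 33+13-15=31; pred: 12+11-4=19
Step 5: prey: 31+12-23=20; pred: 19+17-7=29
Step 6: prey: 20+8-23=5; pred: 29+17-11=35
Step 7: prey: 5+2-7=0; pred: 35+5-14=26
Step 8: prey: 0+0-0=0; pred: 26+0-10=16
Step 9: prey: 0+0-0=0; pred: 16+0-6=10
Step 10: prey: 0+0-0=0; pred: 10+0-4=6
Max prey = 33 at step 3

Answer: 33 3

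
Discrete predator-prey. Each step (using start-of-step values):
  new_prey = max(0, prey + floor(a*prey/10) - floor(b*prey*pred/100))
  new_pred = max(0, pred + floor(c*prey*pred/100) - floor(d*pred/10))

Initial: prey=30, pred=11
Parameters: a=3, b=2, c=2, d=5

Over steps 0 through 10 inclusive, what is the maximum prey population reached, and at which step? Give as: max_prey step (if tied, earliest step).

Step 1: prey: 30+9-6=33; pred: 11+6-5=12
Step 2: prey: 33+9-7=35; pred: 12+7-6=13
Step 3: prey: 35+10-9=36; pred: 13+9-6=16
Step 4: prey: 36+10-11=35; pred: 16+11-8=19
Step 5: prey: 35+10-13=32; pred: 19+13-9=23
Step 6: prey: 32+9-14=27; pred: 23+14-11=26
Step 7: prey: 27+8-14=21; pred: 26+14-13=27
Step 8: prey: 21+6-11=16; pred: 27+11-13=25
Step 9: prey: 16+4-8=12; pred: 25+8-12=21
Step 10: prey: 12+3-5=10; pred: 21+5-10=16
Max prey = 36 at step 3

Answer: 36 3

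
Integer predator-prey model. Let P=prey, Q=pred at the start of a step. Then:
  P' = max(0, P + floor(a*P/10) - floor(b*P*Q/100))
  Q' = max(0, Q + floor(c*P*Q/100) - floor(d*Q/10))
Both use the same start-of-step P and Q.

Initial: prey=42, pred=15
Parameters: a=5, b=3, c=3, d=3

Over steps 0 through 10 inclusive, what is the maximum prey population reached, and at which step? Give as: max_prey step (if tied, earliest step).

Step 1: prey: 42+21-18=45; pred: 15+18-4=29
Step 2: prey: 45+22-39=28; pred: 29+39-8=60
Step 3: prey: 28+14-50=0; pred: 60+50-18=92
Step 4: prey: 0+0-0=0; pred: 92+0-27=65
Step 5: prey: 0+0-0=0; pred: 65+0-19=46
Step 6: prey: 0+0-0=0; pred: 46+0-13=33
Step 7: prey: 0+0-0=0; pred: 33+0-9=24
Step 8: prey: 0+0-0=0; pred: 24+0-7=17
Step 9: prey: 0+0-0=0; pred: 17+0-5=12
Step 10: prey: 0+0-0=0; pred: 12+0-3=9
Max prey = 45 at step 1

Answer: 45 1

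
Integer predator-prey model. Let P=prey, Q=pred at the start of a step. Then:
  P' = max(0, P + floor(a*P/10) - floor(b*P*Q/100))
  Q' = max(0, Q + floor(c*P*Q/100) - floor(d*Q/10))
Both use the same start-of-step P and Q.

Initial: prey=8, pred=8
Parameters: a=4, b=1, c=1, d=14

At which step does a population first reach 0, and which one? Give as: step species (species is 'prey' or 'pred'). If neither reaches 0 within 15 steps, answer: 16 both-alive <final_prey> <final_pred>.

Answer: 1 pred

Derivation:
Step 1: prey: 8+3-0=11; pred: 8+0-11=0
First extinction: pred at step 1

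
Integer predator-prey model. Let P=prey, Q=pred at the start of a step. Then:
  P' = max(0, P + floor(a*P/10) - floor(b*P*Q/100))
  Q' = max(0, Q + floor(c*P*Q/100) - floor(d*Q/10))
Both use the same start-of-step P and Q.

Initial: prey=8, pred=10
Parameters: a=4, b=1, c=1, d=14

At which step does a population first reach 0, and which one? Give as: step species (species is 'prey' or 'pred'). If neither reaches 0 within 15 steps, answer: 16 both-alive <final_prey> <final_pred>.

Step 1: prey: 8+3-0=11; pred: 10+0-14=0
First extinction: pred at step 1

Answer: 1 pred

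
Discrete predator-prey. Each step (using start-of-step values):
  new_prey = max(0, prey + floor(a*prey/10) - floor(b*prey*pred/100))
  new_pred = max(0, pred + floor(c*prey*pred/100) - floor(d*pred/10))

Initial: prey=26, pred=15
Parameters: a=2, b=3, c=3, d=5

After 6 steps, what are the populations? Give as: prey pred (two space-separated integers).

Step 1: prey: 26+5-11=20; pred: 15+11-7=19
Step 2: prey: 20+4-11=13; pred: 19+11-9=21
Step 3: prey: 13+2-8=7; pred: 21+8-10=19
Step 4: prey: 7+1-3=5; pred: 19+3-9=13
Step 5: prey: 5+1-1=5; pred: 13+1-6=8
Step 6: prey: 5+1-1=5; pred: 8+1-4=5

Answer: 5 5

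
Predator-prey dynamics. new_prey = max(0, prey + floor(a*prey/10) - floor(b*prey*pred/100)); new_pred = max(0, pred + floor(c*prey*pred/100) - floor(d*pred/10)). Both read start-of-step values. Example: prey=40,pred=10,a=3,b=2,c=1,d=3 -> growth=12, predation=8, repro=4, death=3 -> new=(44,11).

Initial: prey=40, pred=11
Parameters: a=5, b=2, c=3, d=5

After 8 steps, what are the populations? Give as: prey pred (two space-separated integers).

Step 1: prey: 40+20-8=52; pred: 11+13-5=19
Step 2: prey: 52+26-19=59; pred: 19+29-9=39
Step 3: prey: 59+29-46=42; pred: 39+69-19=89
Step 4: prey: 42+21-74=0; pred: 89+112-44=157
Step 5: prey: 0+0-0=0; pred: 157+0-78=79
Step 6: prey: 0+0-0=0; pred: 79+0-39=40
Step 7: prey: 0+0-0=0; pred: 40+0-20=20
Step 8: prey: 0+0-0=0; pred: 20+0-10=10

Answer: 0 10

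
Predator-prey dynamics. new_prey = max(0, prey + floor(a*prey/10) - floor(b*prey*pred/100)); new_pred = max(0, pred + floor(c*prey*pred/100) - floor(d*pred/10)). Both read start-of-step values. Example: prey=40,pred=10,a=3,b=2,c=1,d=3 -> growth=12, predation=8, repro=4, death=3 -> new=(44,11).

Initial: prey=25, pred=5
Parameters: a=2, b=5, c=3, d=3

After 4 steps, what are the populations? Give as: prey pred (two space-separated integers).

Step 1: prey: 25+5-6=24; pred: 5+3-1=7
Step 2: prey: 24+4-8=20; pred: 7+5-2=10
Step 3: prey: 20+4-10=14; pred: 10+6-3=13
Step 4: prey: 14+2-9=7; pred: 13+5-3=15

Answer: 7 15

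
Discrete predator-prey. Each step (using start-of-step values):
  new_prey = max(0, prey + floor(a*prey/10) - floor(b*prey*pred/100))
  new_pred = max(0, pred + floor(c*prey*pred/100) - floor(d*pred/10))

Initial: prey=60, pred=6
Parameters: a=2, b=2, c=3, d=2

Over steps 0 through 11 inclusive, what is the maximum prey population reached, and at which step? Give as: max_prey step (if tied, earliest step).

Step 1: prey: 60+12-7=65; pred: 6+10-1=15
Step 2: prey: 65+13-19=59; pred: 15+29-3=41
Step 3: prey: 59+11-48=22; pred: 41+72-8=105
Step 4: prey: 22+4-46=0; pred: 105+69-21=153
Step 5: prey: 0+0-0=0; pred: 153+0-30=123
Step 6: prey: 0+0-0=0; pred: 123+0-24=99
Step 7: prey: 0+0-0=0; pred: 99+0-19=80
Step 8: prey: 0+0-0=0; pred: 80+0-16=64
Step 9: prey: 0+0-0=0; pred: 64+0-12=52
Step 10: prey: 0+0-0=0; pred: 52+0-10=42
Step 11: prey: 0+0-0=0; pred: 42+0-8=34
Max prey = 65 at step 1

Answer: 65 1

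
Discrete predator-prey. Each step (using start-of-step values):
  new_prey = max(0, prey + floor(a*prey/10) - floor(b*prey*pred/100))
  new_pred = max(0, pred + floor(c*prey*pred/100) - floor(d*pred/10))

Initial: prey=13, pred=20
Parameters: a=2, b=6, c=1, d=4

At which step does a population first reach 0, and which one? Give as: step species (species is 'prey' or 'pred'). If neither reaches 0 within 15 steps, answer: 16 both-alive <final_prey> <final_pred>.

Answer: 1 prey

Derivation:
Step 1: prey: 13+2-15=0; pred: 20+2-8=14
First extinction: prey at step 1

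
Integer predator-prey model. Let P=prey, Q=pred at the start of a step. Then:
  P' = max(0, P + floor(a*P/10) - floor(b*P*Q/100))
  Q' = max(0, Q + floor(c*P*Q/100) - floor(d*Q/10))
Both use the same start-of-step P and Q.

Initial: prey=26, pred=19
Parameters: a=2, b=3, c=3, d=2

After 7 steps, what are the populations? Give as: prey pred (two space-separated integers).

Step 1: prey: 26+5-14=17; pred: 19+14-3=30
Step 2: prey: 17+3-15=5; pred: 30+15-6=39
Step 3: prey: 5+1-5=1; pred: 39+5-7=37
Step 4: prey: 1+0-1=0; pred: 37+1-7=31
Step 5: prey: 0+0-0=0; pred: 31+0-6=25
Step 6: prey: 0+0-0=0; pred: 25+0-5=20
Step 7: prey: 0+0-0=0; pred: 20+0-4=16

Answer: 0 16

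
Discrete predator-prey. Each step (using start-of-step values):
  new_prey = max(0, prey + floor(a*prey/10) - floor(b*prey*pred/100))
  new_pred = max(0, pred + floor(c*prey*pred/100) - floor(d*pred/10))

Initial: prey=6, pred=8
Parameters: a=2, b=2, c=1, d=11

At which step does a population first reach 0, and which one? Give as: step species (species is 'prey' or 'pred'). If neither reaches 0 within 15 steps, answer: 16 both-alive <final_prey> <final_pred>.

Step 1: prey: 6+1-0=7; pred: 8+0-8=0
First extinction: pred at step 1

Answer: 1 pred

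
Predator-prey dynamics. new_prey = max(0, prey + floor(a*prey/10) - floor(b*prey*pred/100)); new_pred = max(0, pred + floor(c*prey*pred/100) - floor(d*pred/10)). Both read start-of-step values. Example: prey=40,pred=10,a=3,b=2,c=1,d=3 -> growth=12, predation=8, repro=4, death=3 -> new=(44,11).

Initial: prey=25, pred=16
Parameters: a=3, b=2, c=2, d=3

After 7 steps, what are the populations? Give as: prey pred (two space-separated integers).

Step 1: prey: 25+7-8=24; pred: 16+8-4=20
Step 2: prey: 24+7-9=22; pred: 20+9-6=23
Step 3: prey: 22+6-10=18; pred: 23+10-6=27
Step 4: prey: 18+5-9=14; pred: 27+9-8=28
Step 5: prey: 14+4-7=11; pred: 28+7-8=27
Step 6: prey: 11+3-5=9; pred: 27+5-8=24
Step 7: prey: 9+2-4=7; pred: 24+4-7=21

Answer: 7 21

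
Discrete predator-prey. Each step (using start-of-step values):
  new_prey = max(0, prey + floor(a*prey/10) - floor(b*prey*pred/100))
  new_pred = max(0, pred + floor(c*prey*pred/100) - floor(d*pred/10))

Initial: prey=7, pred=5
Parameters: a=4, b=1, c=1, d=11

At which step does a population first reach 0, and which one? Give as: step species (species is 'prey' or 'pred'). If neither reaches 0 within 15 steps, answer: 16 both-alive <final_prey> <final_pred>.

Step 1: prey: 7+2-0=9; pred: 5+0-5=0
First extinction: pred at step 1

Answer: 1 pred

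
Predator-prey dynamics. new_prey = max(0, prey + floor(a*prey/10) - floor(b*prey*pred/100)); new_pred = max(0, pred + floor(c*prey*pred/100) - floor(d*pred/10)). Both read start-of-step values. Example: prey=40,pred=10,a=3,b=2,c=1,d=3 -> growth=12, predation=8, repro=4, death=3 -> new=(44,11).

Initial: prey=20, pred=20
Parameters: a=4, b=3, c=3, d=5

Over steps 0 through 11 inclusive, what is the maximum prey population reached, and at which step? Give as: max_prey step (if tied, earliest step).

Answer: 31 11

Derivation:
Step 1: prey: 20+8-12=16; pred: 20+12-10=22
Step 2: prey: 16+6-10=12; pred: 22+10-11=21
Step 3: prey: 12+4-7=9; pred: 21+7-10=18
Step 4: prey: 9+3-4=8; pred: 18+4-9=13
Step 5: prey: 8+3-3=8; pred: 13+3-6=10
Step 6: prey: 8+3-2=9; pred: 10+2-5=7
Step 7: prey: 9+3-1=11; pred: 7+1-3=5
Step 8: prey: 11+4-1=14; pred: 5+1-2=4
Step 9: prey: 14+5-1=18; pred: 4+1-2=3
Step 10: prey: 18+7-1=24; pred: 3+1-1=3
Step 11: prey: 24+9-2=31; pred: 3+2-1=4
Max prey = 31 at step 11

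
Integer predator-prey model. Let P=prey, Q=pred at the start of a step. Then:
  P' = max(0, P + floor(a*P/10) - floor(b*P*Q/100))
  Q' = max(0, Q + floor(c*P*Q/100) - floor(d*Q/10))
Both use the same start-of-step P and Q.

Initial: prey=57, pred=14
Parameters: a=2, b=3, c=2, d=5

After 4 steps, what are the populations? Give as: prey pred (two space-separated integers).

Answer: 2 19

Derivation:
Step 1: prey: 57+11-23=45; pred: 14+15-7=22
Step 2: prey: 45+9-29=25; pred: 22+19-11=30
Step 3: prey: 25+5-22=8; pred: 30+15-15=30
Step 4: prey: 8+1-7=2; pred: 30+4-15=19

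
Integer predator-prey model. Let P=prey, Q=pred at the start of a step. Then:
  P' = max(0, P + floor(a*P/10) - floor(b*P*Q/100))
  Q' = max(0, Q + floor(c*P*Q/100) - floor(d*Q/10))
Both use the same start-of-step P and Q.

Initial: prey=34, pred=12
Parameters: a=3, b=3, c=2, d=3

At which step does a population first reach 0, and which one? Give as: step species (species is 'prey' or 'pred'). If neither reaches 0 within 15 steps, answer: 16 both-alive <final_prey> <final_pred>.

Answer: 16 both-alive 2 3

Derivation:
Step 1: prey: 34+10-12=32; pred: 12+8-3=17
Step 2: prey: 32+9-16=25; pred: 17+10-5=22
Step 3: prey: 25+7-16=16; pred: 22+11-6=27
Step 4: prey: 16+4-12=8; pred: 27+8-8=27
Step 5: prey: 8+2-6=4; pred: 27+4-8=23
Step 6: prey: 4+1-2=3; pred: 23+1-6=18
Step 7: prey: 3+0-1=2; pred: 18+1-5=14
Step 8: prey: 2+0-0=2; pred: 14+0-4=10
Step 9: prey: 2+0-0=2; pred: 10+0-3=7
Step 10: prey: 2+0-0=2; pred: 7+0-2=5
Step 11: prey: 2+0-0=2; pred: 5+0-1=4
Step 12: prey: 2+0-0=2; pred: 4+0-1=3
Step 13: prey: 2+0-0=2; pred: 3+0-0=3
Steps 14-15: state stable at prey=2, pred=3 (no change)
No extinction within 15 steps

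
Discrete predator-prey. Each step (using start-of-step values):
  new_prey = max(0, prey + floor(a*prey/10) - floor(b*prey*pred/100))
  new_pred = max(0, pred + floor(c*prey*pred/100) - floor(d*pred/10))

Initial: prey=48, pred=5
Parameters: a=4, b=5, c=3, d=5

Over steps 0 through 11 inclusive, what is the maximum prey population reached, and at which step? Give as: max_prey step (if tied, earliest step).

Step 1: prey: 48+19-12=55; pred: 5+7-2=10
Step 2: prey: 55+22-27=50; pred: 10+16-5=21
Step 3: prey: 50+20-52=18; pred: 21+31-10=42
Step 4: prey: 18+7-37=0; pred: 42+22-21=43
Step 5: prey: 0+0-0=0; pred: 43+0-21=22
Step 6: prey: 0+0-0=0; pred: 22+0-11=11
Step 7: prey: 0+0-0=0; pred: 11+0-5=6
Step 8: prey: 0+0-0=0; pred: 6+0-3=3
Step 9: prey: 0+0-0=0; pred: 3+0-1=2
Step 10: prey: 0+0-0=0; pred: 2+0-1=1
Step 11: prey: 0+0-0=0; pred: 1+0-0=1
Max prey = 55 at step 1

Answer: 55 1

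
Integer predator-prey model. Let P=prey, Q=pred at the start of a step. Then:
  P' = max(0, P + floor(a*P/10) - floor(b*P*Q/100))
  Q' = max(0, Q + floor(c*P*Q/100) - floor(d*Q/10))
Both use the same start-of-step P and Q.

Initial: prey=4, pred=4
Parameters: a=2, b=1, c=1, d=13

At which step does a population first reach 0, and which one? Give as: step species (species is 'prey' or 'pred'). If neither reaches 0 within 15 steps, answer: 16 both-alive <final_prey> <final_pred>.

Step 1: prey: 4+0-0=4; pred: 4+0-5=0
First extinction: pred at step 1

Answer: 1 pred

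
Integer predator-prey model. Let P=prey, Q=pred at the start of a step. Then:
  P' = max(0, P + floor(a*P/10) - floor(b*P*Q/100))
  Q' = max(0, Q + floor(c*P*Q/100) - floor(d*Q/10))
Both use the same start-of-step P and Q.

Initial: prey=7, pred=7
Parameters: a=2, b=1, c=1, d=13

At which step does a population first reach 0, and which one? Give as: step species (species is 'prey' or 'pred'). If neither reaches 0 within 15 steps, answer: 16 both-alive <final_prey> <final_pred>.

Answer: 1 pred

Derivation:
Step 1: prey: 7+1-0=8; pred: 7+0-9=0
First extinction: pred at step 1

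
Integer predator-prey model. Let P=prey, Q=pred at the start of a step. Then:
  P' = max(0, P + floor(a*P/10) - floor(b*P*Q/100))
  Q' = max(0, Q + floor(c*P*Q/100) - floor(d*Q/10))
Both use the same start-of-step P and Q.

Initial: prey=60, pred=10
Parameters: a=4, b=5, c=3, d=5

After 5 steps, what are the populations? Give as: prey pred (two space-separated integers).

Step 1: prey: 60+24-30=54; pred: 10+18-5=23
Step 2: prey: 54+21-62=13; pred: 23+37-11=49
Step 3: prey: 13+5-31=0; pred: 49+19-24=44
Step 4: prey: 0+0-0=0; pred: 44+0-22=22
Step 5: prey: 0+0-0=0; pred: 22+0-11=11

Answer: 0 11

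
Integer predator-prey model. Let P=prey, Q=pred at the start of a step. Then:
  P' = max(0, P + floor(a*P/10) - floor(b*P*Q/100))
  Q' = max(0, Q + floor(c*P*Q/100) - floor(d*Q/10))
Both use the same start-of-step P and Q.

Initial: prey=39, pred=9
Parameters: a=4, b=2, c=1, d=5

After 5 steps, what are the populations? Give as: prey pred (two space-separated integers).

Step 1: prey: 39+15-7=47; pred: 9+3-4=8
Step 2: prey: 47+18-7=58; pred: 8+3-4=7
Step 3: prey: 58+23-8=73; pred: 7+4-3=8
Step 4: prey: 73+29-11=91; pred: 8+5-4=9
Step 5: prey: 91+36-16=111; pred: 9+8-4=13

Answer: 111 13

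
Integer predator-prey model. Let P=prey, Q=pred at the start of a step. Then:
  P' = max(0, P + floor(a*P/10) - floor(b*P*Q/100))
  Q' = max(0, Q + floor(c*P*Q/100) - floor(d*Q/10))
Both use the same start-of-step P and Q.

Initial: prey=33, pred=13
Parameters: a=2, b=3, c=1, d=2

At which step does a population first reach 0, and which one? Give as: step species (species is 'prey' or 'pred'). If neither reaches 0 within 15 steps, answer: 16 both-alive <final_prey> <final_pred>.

Step 1: prey: 33+6-12=27; pred: 13+4-2=15
Step 2: prey: 27+5-12=20; pred: 15+4-3=16
Step 3: prey: 20+4-9=15; pred: 16+3-3=16
Step 4: prey: 15+3-7=11; pred: 16+2-3=15
Step 5: prey: 11+2-4=9; pred: 15+1-3=13
Step 6: prey: 9+1-3=7; pred: 13+1-2=12
Step 7: prey: 7+1-2=6; pred: 12+0-2=10
Step 8: prey: 6+1-1=6; pred: 10+0-2=8
Step 9: prey: 6+1-1=6; pred: 8+0-1=7
Step 10: prey: 6+1-1=6; pred: 7+0-1=6
Step 11: prey: 6+1-1=6; pred: 6+0-1=5
Step 12: prey: 6+1-0=7; pred: 5+0-1=4
Step 13: prey: 7+1-0=8; pred: 4+0-0=4
Step 14: prey: 8+1-0=9; pred: 4+0-0=4
Step 15: prey: 9+1-1=9; pred: 4+0-0=4
No extinction within 15 steps

Answer: 16 both-alive 9 4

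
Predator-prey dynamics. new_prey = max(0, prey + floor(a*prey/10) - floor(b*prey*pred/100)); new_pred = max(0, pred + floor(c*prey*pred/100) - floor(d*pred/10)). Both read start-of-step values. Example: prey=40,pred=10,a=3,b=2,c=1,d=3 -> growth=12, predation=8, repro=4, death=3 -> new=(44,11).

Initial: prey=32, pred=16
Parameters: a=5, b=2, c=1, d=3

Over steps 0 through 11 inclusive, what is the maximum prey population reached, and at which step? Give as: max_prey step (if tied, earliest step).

Step 1: prey: 32+16-10=38; pred: 16+5-4=17
Step 2: prey: 38+19-12=45; pred: 17+6-5=18
Step 3: prey: 45+22-16=51; pred: 18+8-5=21
Step 4: prey: 51+25-21=55; pred: 21+10-6=25
Step 5: prey: 55+27-27=55; pred: 25+13-7=31
Step 6: prey: 55+27-34=48; pred: 31+17-9=39
Step 7: prey: 48+24-37=35; pred: 39+18-11=46
Step 8: prey: 35+17-32=20; pred: 46+16-13=49
Step 9: prey: 20+10-19=11; pred: 49+9-14=44
Step 10: prey: 11+5-9=7; pred: 44+4-13=35
Step 11: prey: 7+3-4=6; pred: 35+2-10=27
Max prey = 55 at step 4

Answer: 55 4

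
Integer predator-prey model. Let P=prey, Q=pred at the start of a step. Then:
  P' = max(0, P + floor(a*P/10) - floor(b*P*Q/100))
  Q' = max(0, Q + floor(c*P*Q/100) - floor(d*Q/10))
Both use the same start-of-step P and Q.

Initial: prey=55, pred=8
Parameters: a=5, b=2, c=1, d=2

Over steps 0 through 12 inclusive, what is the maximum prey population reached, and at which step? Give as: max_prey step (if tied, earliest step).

Answer: 110 3

Derivation:
Step 1: prey: 55+27-8=74; pred: 8+4-1=11
Step 2: prey: 74+37-16=95; pred: 11+8-2=17
Step 3: prey: 95+47-32=110; pred: 17+16-3=30
Step 4: prey: 110+55-66=99; pred: 30+33-6=57
Step 5: prey: 99+49-112=36; pred: 57+56-11=102
Step 6: prey: 36+18-73=0; pred: 102+36-20=118
Step 7: prey: 0+0-0=0; pred: 118+0-23=95
Step 8: prey: 0+0-0=0; pred: 95+0-19=76
Step 9: prey: 0+0-0=0; pred: 76+0-15=61
Step 10: prey: 0+0-0=0; pred: 61+0-12=49
Step 11: prey: 0+0-0=0; pred: 49+0-9=40
Step 12: prey: 0+0-0=0; pred: 40+0-8=32
Max prey = 110 at step 3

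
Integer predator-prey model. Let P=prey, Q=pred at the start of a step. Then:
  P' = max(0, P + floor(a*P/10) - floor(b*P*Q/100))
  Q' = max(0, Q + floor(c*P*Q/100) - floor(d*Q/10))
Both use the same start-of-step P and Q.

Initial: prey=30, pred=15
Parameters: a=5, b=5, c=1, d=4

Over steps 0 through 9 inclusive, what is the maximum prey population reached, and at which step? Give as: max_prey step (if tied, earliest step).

Answer: 76 9

Derivation:
Step 1: prey: 30+15-22=23; pred: 15+4-6=13
Step 2: prey: 23+11-14=20; pred: 13+2-5=10
Step 3: prey: 20+10-10=20; pred: 10+2-4=8
Step 4: prey: 20+10-8=22; pred: 8+1-3=6
Step 5: prey: 22+11-6=27; pred: 6+1-2=5
Step 6: prey: 27+13-6=34; pred: 5+1-2=4
Step 7: prey: 34+17-6=45; pred: 4+1-1=4
Step 8: prey: 45+22-9=58; pred: 4+1-1=4
Step 9: prey: 58+29-11=76; pred: 4+2-1=5
Max prey = 76 at step 9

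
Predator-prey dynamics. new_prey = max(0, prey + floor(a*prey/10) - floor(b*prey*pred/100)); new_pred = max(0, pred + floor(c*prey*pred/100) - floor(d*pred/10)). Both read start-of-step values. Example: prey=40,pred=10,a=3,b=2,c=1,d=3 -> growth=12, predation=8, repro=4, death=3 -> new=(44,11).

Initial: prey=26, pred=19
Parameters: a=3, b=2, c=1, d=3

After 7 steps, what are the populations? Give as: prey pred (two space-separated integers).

Step 1: prey: 26+7-9=24; pred: 19+4-5=18
Step 2: prey: 24+7-8=23; pred: 18+4-5=17
Step 3: prey: 23+6-7=22; pred: 17+3-5=15
Step 4: prey: 22+6-6=22; pred: 15+3-4=14
Step 5: prey: 22+6-6=22; pred: 14+3-4=13
Step 6: prey: 22+6-5=23; pred: 13+2-3=12
Step 7: prey: 23+6-5=24; pred: 12+2-3=11

Answer: 24 11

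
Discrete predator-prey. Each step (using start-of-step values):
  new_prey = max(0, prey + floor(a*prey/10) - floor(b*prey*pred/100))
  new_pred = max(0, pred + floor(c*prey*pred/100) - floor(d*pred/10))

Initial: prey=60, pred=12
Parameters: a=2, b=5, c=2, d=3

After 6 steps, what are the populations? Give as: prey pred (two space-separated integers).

Step 1: prey: 60+12-36=36; pred: 12+14-3=23
Step 2: prey: 36+7-41=2; pred: 23+16-6=33
Step 3: prey: 2+0-3=0; pred: 33+1-9=25
Step 4: prey: 0+0-0=0; pred: 25+0-7=18
Step 5: prey: 0+0-0=0; pred: 18+0-5=13
Step 6: prey: 0+0-0=0; pred: 13+0-3=10

Answer: 0 10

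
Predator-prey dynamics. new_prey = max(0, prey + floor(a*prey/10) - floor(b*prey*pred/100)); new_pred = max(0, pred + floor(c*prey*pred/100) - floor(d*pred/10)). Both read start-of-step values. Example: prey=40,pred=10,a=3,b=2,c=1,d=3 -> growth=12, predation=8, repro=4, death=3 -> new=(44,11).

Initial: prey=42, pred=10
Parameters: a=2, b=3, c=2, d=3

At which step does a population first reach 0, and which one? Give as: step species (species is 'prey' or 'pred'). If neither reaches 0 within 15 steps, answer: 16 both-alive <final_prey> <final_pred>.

Answer: 16 both-alive 1 3

Derivation:
Step 1: prey: 42+8-12=38; pred: 10+8-3=15
Step 2: prey: 38+7-17=28; pred: 15+11-4=22
Step 3: prey: 28+5-18=15; pred: 22+12-6=28
Step 4: prey: 15+3-12=6; pred: 28+8-8=28
Step 5: prey: 6+1-5=2; pred: 28+3-8=23
Step 6: prey: 2+0-1=1; pred: 23+0-6=17
Step 7: prey: 1+0-0=1; pred: 17+0-5=12
Step 8: prey: 1+0-0=1; pred: 12+0-3=9
Step 9: prey: 1+0-0=1; pred: 9+0-2=7
Step 10: prey: 1+0-0=1; pred: 7+0-2=5
Step 11: prey: 1+0-0=1; pred: 5+0-1=4
Step 12: prey: 1+0-0=1; pred: 4+0-1=3
Step 13: prey: 1+0-0=1; pred: 3+0-0=3
Steps 14-15: state stable at prey=1, pred=3 (no change)
No extinction within 15 steps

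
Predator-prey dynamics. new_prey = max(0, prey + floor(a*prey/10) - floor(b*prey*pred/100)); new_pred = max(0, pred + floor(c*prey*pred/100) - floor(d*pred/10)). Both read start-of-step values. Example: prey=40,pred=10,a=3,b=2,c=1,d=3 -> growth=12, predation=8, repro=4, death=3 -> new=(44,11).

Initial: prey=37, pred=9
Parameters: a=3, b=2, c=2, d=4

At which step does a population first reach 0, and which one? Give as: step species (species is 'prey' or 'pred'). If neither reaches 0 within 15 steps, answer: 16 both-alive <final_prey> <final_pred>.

Step 1: prey: 37+11-6=42; pred: 9+6-3=12
Step 2: prey: 42+12-10=44; pred: 12+10-4=18
Step 3: prey: 44+13-15=42; pred: 18+15-7=26
Step 4: prey: 42+12-21=33; pred: 26+21-10=37
Step 5: prey: 33+9-24=18; pred: 37+24-14=47
Step 6: prey: 18+5-16=7; pred: 47+16-18=45
Step 7: prey: 7+2-6=3; pred: 45+6-18=33
Step 8: prey: 3+0-1=2; pred: 33+1-13=21
Step 9: prey: 2+0-0=2; pred: 21+0-8=13
Step 10: prey: 2+0-0=2; pred: 13+0-5=8
Step 11: prey: 2+0-0=2; pred: 8+0-3=5
Step 12: prey: 2+0-0=2; pred: 5+0-2=3
Step 13: prey: 2+0-0=2; pred: 3+0-1=2
Step 14: prey: 2+0-0=2; pred: 2+0-0=2
Steps 15-15: state stable at prey=2, pred=2 (no change)
No extinction within 15 steps

Answer: 16 both-alive 2 2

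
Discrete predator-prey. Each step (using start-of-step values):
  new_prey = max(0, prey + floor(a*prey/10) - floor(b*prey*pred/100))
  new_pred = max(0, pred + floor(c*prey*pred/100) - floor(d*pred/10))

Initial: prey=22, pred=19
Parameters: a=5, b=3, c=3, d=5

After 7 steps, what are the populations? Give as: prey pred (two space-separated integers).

Answer: 12 11

Derivation:
Step 1: prey: 22+11-12=21; pred: 19+12-9=22
Step 2: prey: 21+10-13=18; pred: 22+13-11=24
Step 3: prey: 18+9-12=15; pred: 24+12-12=24
Step 4: prey: 15+7-10=12; pred: 24+10-12=22
Step 5: prey: 12+6-7=11; pred: 22+7-11=18
Step 6: prey: 11+5-5=11; pred: 18+5-9=14
Step 7: prey: 11+5-4=12; pred: 14+4-7=11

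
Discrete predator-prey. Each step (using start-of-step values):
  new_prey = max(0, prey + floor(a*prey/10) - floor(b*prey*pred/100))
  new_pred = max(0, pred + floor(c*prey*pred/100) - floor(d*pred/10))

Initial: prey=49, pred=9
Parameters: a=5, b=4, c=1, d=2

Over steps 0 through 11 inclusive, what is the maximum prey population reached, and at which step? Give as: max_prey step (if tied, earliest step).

Step 1: prey: 49+24-17=56; pred: 9+4-1=12
Step 2: prey: 56+28-26=58; pred: 12+6-2=16
Step 3: prey: 58+29-37=50; pred: 16+9-3=22
Step 4: prey: 50+25-44=31; pred: 22+11-4=29
Step 5: prey: 31+15-35=11; pred: 29+8-5=32
Step 6: prey: 11+5-14=2; pred: 32+3-6=29
Step 7: prey: 2+1-2=1; pred: 29+0-5=24
Step 8: prey: 1+0-0=1; pred: 24+0-4=20
Step 9: prey: 1+0-0=1; pred: 20+0-4=16
Step 10: prey: 1+0-0=1; pred: 16+0-3=13
Step 11: prey: 1+0-0=1; pred: 13+0-2=11
Max prey = 58 at step 2

Answer: 58 2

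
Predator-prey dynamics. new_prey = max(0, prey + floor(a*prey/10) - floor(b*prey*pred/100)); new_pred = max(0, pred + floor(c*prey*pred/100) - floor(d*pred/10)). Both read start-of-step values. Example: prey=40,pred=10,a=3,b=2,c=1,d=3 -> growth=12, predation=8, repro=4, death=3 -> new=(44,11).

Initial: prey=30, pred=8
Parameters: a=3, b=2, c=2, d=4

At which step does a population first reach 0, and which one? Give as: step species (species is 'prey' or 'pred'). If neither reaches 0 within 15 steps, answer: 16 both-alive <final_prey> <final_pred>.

Step 1: prey: 30+9-4=35; pred: 8+4-3=9
Step 2: prey: 35+10-6=39; pred: 9+6-3=12
Step 3: prey: 39+11-9=41; pred: 12+9-4=17
Step 4: prey: 41+12-13=40; pred: 17+13-6=24
Step 5: prey: 40+12-19=33; pred: 24+19-9=34
Step 6: prey: 33+9-22=20; pred: 34+22-13=43
Step 7: prey: 20+6-17=9; pred: 43+17-17=43
Step 8: prey: 9+2-7=4; pred: 43+7-17=33
Step 9: prey: 4+1-2=3; pred: 33+2-13=22
Step 10: prey: 3+0-1=2; pred: 22+1-8=15
Step 11: prey: 2+0-0=2; pred: 15+0-6=9
Step 12: prey: 2+0-0=2; pred: 9+0-3=6
Step 13: prey: 2+0-0=2; pred: 6+0-2=4
Step 14: prey: 2+0-0=2; pred: 4+0-1=3
Step 15: prey: 2+0-0=2; pred: 3+0-1=2
No extinction within 15 steps

Answer: 16 both-alive 2 2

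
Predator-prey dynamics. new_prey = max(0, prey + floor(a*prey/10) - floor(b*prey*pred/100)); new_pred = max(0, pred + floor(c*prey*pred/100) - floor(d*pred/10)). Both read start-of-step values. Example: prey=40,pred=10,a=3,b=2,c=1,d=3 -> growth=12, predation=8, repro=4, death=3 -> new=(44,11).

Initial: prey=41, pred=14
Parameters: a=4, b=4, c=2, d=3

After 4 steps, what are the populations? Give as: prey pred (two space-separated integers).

Step 1: prey: 41+16-22=35; pred: 14+11-4=21
Step 2: prey: 35+14-29=20; pred: 21+14-6=29
Step 3: prey: 20+8-23=5; pred: 29+11-8=32
Step 4: prey: 5+2-6=1; pred: 32+3-9=26

Answer: 1 26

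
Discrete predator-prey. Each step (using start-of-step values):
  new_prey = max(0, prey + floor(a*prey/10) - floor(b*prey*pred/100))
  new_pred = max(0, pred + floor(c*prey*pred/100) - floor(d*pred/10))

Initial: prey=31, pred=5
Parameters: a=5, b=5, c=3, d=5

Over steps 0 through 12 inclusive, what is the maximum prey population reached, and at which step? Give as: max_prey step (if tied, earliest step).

Step 1: prey: 31+15-7=39; pred: 5+4-2=7
Step 2: prey: 39+19-13=45; pred: 7+8-3=12
Step 3: prey: 45+22-27=40; pred: 12+16-6=22
Step 4: prey: 40+20-44=16; pred: 22+26-11=37
Step 5: prey: 16+8-29=0; pred: 37+17-18=36
Step 6: prey: 0+0-0=0; pred: 36+0-18=18
Step 7: prey: 0+0-0=0; pred: 18+0-9=9
Step 8: prey: 0+0-0=0; pred: 9+0-4=5
Step 9: prey: 0+0-0=0; pred: 5+0-2=3
Step 10: prey: 0+0-0=0; pred: 3+0-1=2
Step 11: prey: 0+0-0=0; pred: 2+0-1=1
Step 12: prey: 0+0-0=0; pred: 1+0-0=1
Max prey = 45 at step 2

Answer: 45 2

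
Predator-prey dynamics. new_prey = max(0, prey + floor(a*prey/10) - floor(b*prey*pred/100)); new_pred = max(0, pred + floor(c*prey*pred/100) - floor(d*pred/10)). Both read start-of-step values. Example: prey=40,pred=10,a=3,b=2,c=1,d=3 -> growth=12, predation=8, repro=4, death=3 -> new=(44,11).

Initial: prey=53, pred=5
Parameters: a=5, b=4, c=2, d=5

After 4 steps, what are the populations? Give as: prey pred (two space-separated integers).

Step 1: prey: 53+26-10=69; pred: 5+5-2=8
Step 2: prey: 69+34-22=81; pred: 8+11-4=15
Step 3: prey: 81+40-48=73; pred: 15+24-7=32
Step 4: prey: 73+36-93=16; pred: 32+46-16=62

Answer: 16 62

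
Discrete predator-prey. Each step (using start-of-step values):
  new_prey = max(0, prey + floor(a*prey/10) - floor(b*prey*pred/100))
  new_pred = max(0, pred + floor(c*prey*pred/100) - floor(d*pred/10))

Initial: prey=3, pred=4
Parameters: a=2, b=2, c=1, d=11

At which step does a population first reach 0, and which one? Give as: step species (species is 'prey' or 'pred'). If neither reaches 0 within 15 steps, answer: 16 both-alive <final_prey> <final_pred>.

Answer: 1 pred

Derivation:
Step 1: prey: 3+0-0=3; pred: 4+0-4=0
First extinction: pred at step 1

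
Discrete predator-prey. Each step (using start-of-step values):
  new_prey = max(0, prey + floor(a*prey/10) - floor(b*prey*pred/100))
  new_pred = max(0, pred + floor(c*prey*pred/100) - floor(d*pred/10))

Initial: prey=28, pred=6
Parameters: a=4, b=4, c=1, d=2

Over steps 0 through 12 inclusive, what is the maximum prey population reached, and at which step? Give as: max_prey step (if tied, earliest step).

Answer: 53 5

Derivation:
Step 1: prey: 28+11-6=33; pred: 6+1-1=6
Step 2: prey: 33+13-7=39; pred: 6+1-1=6
Step 3: prey: 39+15-9=45; pred: 6+2-1=7
Step 4: prey: 45+18-12=51; pred: 7+3-1=9
Step 5: prey: 51+20-18=53; pred: 9+4-1=12
Step 6: prey: 53+21-25=49; pred: 12+6-2=16
Step 7: prey: 49+19-31=37; pred: 16+7-3=20
Step 8: prey: 37+14-29=22; pred: 20+7-4=23
Step 9: prey: 22+8-20=10; pred: 23+5-4=24
Step 10: prey: 10+4-9=5; pred: 24+2-4=22
Step 11: prey: 5+2-4=3; pred: 22+1-4=19
Step 12: prey: 3+1-2=2; pred: 19+0-3=16
Max prey = 53 at step 5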